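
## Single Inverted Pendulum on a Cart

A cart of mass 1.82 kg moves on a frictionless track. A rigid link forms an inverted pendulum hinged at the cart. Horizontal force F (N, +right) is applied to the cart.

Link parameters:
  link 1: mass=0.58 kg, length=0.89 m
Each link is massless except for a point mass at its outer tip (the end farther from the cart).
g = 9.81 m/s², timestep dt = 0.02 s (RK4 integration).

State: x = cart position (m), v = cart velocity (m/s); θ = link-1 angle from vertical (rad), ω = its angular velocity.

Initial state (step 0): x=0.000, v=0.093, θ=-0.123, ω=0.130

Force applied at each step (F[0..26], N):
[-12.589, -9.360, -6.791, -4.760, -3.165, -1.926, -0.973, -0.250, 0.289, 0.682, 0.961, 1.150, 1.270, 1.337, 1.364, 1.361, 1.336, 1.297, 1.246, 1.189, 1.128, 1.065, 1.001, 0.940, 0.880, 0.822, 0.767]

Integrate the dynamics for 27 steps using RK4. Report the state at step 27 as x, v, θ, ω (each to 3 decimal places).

Answer: x=-0.095, v=-0.053, θ=0.005, ω=0.042

Derivation:
apply F[0]=-12.589 → step 1: x=0.001, v=-0.037, θ=-0.119, ω=0.249
apply F[1]=-9.360 → step 2: x=-0.001, v=-0.133, θ=-0.113, ω=0.329
apply F[2]=-6.791 → step 3: x=-0.004, v=-0.200, θ=-0.106, ω=0.381
apply F[3]=-4.760 → step 4: x=-0.009, v=-0.246, θ=-0.098, ω=0.409
apply F[4]=-3.165 → step 5: x=-0.014, v=-0.275, θ=-0.090, ω=0.421
apply F[5]=-1.926 → step 6: x=-0.020, v=-0.291, θ=-0.082, ω=0.420
apply F[6]=-0.973 → step 7: x=-0.026, v=-0.297, θ=-0.073, ω=0.409
apply F[7]=-0.250 → step 8: x=-0.032, v=-0.295, θ=-0.065, ω=0.392
apply F[8]=+0.289 → step 9: x=-0.037, v=-0.288, θ=-0.058, ω=0.371
apply F[9]=+0.682 → step 10: x=-0.043, v=-0.277, θ=-0.051, ω=0.347
apply F[10]=+0.961 → step 11: x=-0.048, v=-0.264, θ=-0.044, ω=0.321
apply F[11]=+1.150 → step 12: x=-0.054, v=-0.249, θ=-0.038, ω=0.295
apply F[12]=+1.270 → step 13: x=-0.058, v=-0.233, θ=-0.032, ω=0.270
apply F[13]=+1.337 → step 14: x=-0.063, v=-0.216, θ=-0.027, ω=0.245
apply F[14]=+1.364 → step 15: x=-0.067, v=-0.200, θ=-0.022, ω=0.221
apply F[15]=+1.361 → step 16: x=-0.071, v=-0.183, θ=-0.018, ω=0.198
apply F[16]=+1.336 → step 17: x=-0.074, v=-0.168, θ=-0.014, ω=0.177
apply F[17]=+1.297 → step 18: x=-0.078, v=-0.153, θ=-0.011, ω=0.157
apply F[18]=+1.246 → step 19: x=-0.081, v=-0.138, θ=-0.008, ω=0.139
apply F[19]=+1.189 → step 20: x=-0.083, v=-0.125, θ=-0.006, ω=0.122
apply F[20]=+1.128 → step 21: x=-0.086, v=-0.112, θ=-0.003, ω=0.107
apply F[21]=+1.065 → step 22: x=-0.088, v=-0.100, θ=-0.001, ω=0.093
apply F[22]=+1.001 → step 23: x=-0.090, v=-0.089, θ=0.000, ω=0.081
apply F[23]=+0.940 → step 24: x=-0.091, v=-0.079, θ=0.002, ω=0.069
apply F[24]=+0.880 → step 25: x=-0.093, v=-0.070, θ=0.003, ω=0.059
apply F[25]=+0.822 → step 26: x=-0.094, v=-0.061, θ=0.004, ω=0.050
apply F[26]=+0.767 → step 27: x=-0.095, v=-0.053, θ=0.005, ω=0.042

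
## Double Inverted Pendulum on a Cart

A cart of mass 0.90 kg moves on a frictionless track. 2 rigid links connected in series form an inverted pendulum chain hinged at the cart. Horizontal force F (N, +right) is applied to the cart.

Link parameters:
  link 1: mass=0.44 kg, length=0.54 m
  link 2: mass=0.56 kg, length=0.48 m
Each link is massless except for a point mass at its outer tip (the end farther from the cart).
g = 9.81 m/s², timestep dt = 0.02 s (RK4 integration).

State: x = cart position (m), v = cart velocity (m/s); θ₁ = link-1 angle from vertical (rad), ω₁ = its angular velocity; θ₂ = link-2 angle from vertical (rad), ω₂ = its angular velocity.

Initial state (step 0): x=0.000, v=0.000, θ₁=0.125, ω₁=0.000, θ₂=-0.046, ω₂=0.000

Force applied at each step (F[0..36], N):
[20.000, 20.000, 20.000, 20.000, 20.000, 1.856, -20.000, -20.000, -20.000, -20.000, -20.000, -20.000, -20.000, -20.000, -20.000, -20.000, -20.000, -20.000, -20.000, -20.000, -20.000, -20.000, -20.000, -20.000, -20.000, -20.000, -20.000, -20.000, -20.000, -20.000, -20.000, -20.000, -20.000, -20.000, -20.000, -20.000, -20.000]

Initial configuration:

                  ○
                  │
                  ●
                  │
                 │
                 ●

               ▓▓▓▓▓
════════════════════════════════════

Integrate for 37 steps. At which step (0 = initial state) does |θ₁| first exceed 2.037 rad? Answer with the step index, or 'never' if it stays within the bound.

apply F[0]=+20.000 → step 1: x=0.004, v=0.412, θ₁=0.119, ω₁=-0.621, θ₂=-0.048, ω₂=-0.188
apply F[1]=+20.000 → step 2: x=0.017, v=0.829, θ₁=0.100, ω₁=-1.266, θ₂=-0.053, ω₂=-0.357
apply F[2]=+20.000 → step 3: x=0.037, v=1.255, θ₁=0.068, ω₁=-1.955, θ₂=-0.062, ω₂=-0.491
apply F[3]=+20.000 → step 4: x=0.067, v=1.692, θ₁=0.021, ω₁=-2.705, θ₂=-0.073, ω₂=-0.573
apply F[4]=+20.000 → step 5: x=0.105, v=2.136, θ₁=-0.041, ω₁=-3.517, θ₂=-0.085, ω₂=-0.603
apply F[5]=+1.856 → step 6: x=0.148, v=2.182, θ₁=-0.112, ω₁=-3.627, θ₂=-0.097, ω₂=-0.607
apply F[6]=-20.000 → step 7: x=0.188, v=1.760, θ₁=-0.177, ω₁=-2.921, θ₂=-0.109, ω₂=-0.577
apply F[7]=-20.000 → step 8: x=0.219, v=1.360, θ₁=-0.230, ω₁=-2.311, θ₂=-0.119, ω₂=-0.493
apply F[8]=-20.000 → step 9: x=0.242, v=0.980, θ₁=-0.270, ω₁=-1.789, θ₂=-0.128, ω₂=-0.352
apply F[9]=-20.000 → step 10: x=0.258, v=0.616, θ₁=-0.302, ω₁=-1.338, θ₂=-0.133, ω₂=-0.164
apply F[10]=-20.000 → step 11: x=0.267, v=0.264, θ₁=-0.324, ω₁=-0.943, θ₂=-0.134, ω₂=0.065
apply F[11]=-20.000 → step 12: x=0.269, v=-0.080, θ₁=-0.340, ω₁=-0.586, θ₂=-0.130, ω₂=0.325
apply F[12]=-20.000 → step 13: x=0.264, v=-0.419, θ₁=-0.348, ω₁=-0.256, θ₂=-0.121, ω₂=0.612
apply F[13]=-20.000 → step 14: x=0.252, v=-0.758, θ₁=-0.350, ω₁=0.062, θ₂=-0.106, ω₂=0.919
apply F[14]=-20.000 → step 15: x=0.233, v=-1.099, θ₁=-0.345, ω₁=0.380, θ₂=-0.084, ω₂=1.241
apply F[15]=-20.000 → step 16: x=0.208, v=-1.446, θ₁=-0.335, ω₁=0.709, θ₂=-0.056, ω₂=1.574
apply F[16]=-20.000 → step 17: x=0.176, v=-1.801, θ₁=-0.317, ω₁=1.064, θ₂=-0.021, ω₂=1.909
apply F[17]=-20.000 → step 18: x=0.136, v=-2.168, θ₁=-0.292, ω₁=1.461, θ₂=0.020, ω₂=2.237
apply F[18]=-20.000 → step 19: x=0.089, v=-2.550, θ₁=-0.258, ω₁=1.915, θ₂=0.068, ω₂=2.545
apply F[19]=-20.000 → step 20: x=0.034, v=-2.949, θ₁=-0.215, ω₁=2.446, θ₂=0.122, ω₂=2.812
apply F[20]=-20.000 → step 21: x=-0.029, v=-3.367, θ₁=-0.160, ω₁=3.071, θ₂=0.180, ω₂=3.013
apply F[21]=-20.000 → step 22: x=-0.101, v=-3.802, θ₁=-0.091, ω₁=3.807, θ₂=0.242, ω₂=3.114
apply F[22]=-20.000 → step 23: x=-0.182, v=-4.247, θ₁=-0.007, ω₁=4.657, θ₂=0.304, ω₂=3.083
apply F[23]=-20.000 → step 24: x=-0.271, v=-4.683, θ₁=0.096, ω₁=5.595, θ₂=0.364, ω₂=2.896
apply F[24]=-20.000 → step 25: x=-0.369, v=-5.077, θ₁=0.217, ω₁=6.541, θ₂=0.419, ω₂=2.583
apply F[25]=-20.000 → step 26: x=-0.473, v=-5.382, θ₁=0.357, ω₁=7.353, θ₂=0.467, ω₂=2.261
apply F[26]=-20.000 → step 27: x=-0.583, v=-5.569, θ₁=0.510, ω₁=7.895, θ₂=0.511, ω₂=2.116
apply F[27]=-20.000 → step 28: x=-0.695, v=-5.644, θ₁=0.670, ω₁=8.130, θ₂=0.554, ω₂=2.279
apply F[28]=-20.000 → step 29: x=-0.808, v=-5.646, θ₁=0.833, ω₁=8.137, θ₂=0.604, ω₂=2.756
apply F[29]=-20.000 → step 30: x=-0.921, v=-5.607, θ₁=0.995, ω₁=8.010, θ₂=0.666, ω₂=3.476
apply F[30]=-20.000 → step 31: x=-1.032, v=-5.545, θ₁=1.153, ω₁=7.807, θ₂=0.744, ω₂=4.365
apply F[31]=-20.000 → step 32: x=-1.143, v=-5.468, θ₁=1.307, ω₁=7.548, θ₂=0.841, ω₂=5.370
apply F[32]=-20.000 → step 33: x=-1.251, v=-5.374, θ₁=1.455, ω₁=7.233, θ₂=0.959, ω₂=6.454
apply F[33]=-20.000 → step 34: x=-1.357, v=-5.262, θ₁=1.596, ω₁=6.855, θ₂=1.100, ω₂=7.591
apply F[34]=-20.000 → step 35: x=-1.461, v=-5.122, θ₁=1.728, ω₁=6.419, θ₂=1.263, ω₂=8.753
apply F[35]=-20.000 → step 36: x=-1.562, v=-4.942, θ₁=1.852, ω₁=5.962, θ₂=1.450, ω₂=9.905
apply F[36]=-20.000 → step 37: x=-1.659, v=-4.706, θ₁=1.967, ω₁=5.570, θ₂=1.659, ω₂=10.980
max |θ₁| = 1.967 ≤ 2.037 over all 38 states.

Answer: never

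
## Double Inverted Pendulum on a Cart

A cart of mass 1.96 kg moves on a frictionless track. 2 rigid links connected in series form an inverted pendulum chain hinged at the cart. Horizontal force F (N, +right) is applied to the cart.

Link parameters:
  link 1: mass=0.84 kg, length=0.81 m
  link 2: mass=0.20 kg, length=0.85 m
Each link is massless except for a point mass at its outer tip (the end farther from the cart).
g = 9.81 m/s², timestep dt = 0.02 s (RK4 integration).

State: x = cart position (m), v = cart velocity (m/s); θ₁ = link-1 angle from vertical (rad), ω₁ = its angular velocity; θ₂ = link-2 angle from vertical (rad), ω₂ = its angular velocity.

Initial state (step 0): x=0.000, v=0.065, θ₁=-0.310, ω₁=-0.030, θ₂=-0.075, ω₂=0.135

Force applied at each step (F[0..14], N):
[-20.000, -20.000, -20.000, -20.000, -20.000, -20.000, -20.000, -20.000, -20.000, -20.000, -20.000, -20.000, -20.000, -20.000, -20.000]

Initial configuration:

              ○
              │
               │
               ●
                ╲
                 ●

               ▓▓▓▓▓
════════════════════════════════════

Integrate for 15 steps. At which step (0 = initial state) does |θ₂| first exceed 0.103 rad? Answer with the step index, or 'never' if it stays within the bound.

Answer: 14

Derivation:
apply F[0]=-20.000 → step 1: x=-0.000, v=-0.101, θ₁=-0.310, ω₁=0.076, θ₂=-0.072, ω₂=0.215
apply F[1]=-20.000 → step 2: x=-0.004, v=-0.268, θ₁=-0.307, ω₁=0.182, θ₂=-0.066, ω₂=0.296
apply F[2]=-20.000 → step 3: x=-0.011, v=-0.435, θ₁=-0.302, ω₁=0.290, θ₂=-0.060, ω₂=0.377
apply F[3]=-20.000 → step 4: x=-0.021, v=-0.603, θ₁=-0.295, ω₁=0.402, θ₂=-0.051, ω₂=0.458
apply F[4]=-20.000 → step 5: x=-0.035, v=-0.772, θ₁=-0.286, ω₁=0.517, θ₂=-0.041, ω₂=0.539
apply F[5]=-20.000 → step 6: x=-0.052, v=-0.943, θ₁=-0.275, ω₁=0.637, θ₂=-0.030, ω₂=0.619
apply F[6]=-20.000 → step 7: x=-0.073, v=-1.115, θ₁=-0.261, ω₁=0.764, θ₂=-0.017, ω₂=0.697
apply F[7]=-20.000 → step 8: x=-0.097, v=-1.291, θ₁=-0.244, ω₁=0.898, θ₂=-0.002, ω₂=0.774
apply F[8]=-20.000 → step 9: x=-0.125, v=-1.469, θ₁=-0.225, ω₁=1.042, θ₂=0.014, ω₂=0.847
apply F[9]=-20.000 → step 10: x=-0.156, v=-1.650, θ₁=-0.202, ω₁=1.196, θ₂=0.032, ω₂=0.917
apply F[10]=-20.000 → step 11: x=-0.191, v=-1.834, θ₁=-0.177, ω₁=1.362, θ₂=0.051, ω₂=0.982
apply F[11]=-20.000 → step 12: x=-0.229, v=-2.022, θ₁=-0.148, ω₁=1.541, θ₂=0.071, ω₂=1.042
apply F[12]=-20.000 → step 13: x=-0.271, v=-2.214, θ₁=-0.115, ω₁=1.735, θ₂=0.093, ω₂=1.095
apply F[13]=-20.000 → step 14: x=-0.318, v=-2.411, θ₁=-0.078, ω₁=1.945, θ₂=0.115, ω₂=1.139
apply F[14]=-20.000 → step 15: x=-0.368, v=-2.611, θ₁=-0.037, ω₁=2.171, θ₂=0.138, ω₂=1.175
|θ₂| = 0.115 > 0.103 first at step 14.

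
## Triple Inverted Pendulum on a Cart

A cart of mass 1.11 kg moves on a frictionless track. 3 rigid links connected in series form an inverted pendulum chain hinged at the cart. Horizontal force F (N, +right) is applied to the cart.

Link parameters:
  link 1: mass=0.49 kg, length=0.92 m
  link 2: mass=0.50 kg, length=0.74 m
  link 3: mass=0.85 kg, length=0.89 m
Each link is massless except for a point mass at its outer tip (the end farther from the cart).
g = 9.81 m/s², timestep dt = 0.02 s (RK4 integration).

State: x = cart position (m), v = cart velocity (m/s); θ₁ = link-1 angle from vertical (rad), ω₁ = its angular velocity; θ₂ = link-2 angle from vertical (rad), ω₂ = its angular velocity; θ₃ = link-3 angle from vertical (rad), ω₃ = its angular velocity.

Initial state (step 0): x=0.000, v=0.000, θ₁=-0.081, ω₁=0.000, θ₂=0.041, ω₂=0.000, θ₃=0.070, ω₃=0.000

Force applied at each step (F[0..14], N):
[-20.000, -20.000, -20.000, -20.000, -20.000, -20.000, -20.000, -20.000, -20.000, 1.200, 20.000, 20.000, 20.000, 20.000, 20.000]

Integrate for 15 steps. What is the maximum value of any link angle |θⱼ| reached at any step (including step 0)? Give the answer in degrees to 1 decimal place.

Answer: 28.4°

Derivation:
apply F[0]=-20.000 → step 1: x=-0.003, v=-0.332, θ₁=-0.078, ω₁=0.266, θ₂=0.042, ω₂=0.117, θ₃=0.070, ω₃=0.018
apply F[1]=-20.000 → step 2: x=-0.013, v=-0.667, θ₁=-0.070, ω₁=0.539, θ₂=0.046, ω₂=0.230, θ₃=0.071, ω₃=0.035
apply F[2]=-20.000 → step 3: x=-0.030, v=-1.006, θ₁=-0.057, ω₁=0.827, θ₂=0.051, ω₂=0.333, θ₃=0.072, ω₃=0.049
apply F[3]=-20.000 → step 4: x=-0.054, v=-1.351, θ₁=-0.037, ω₁=1.135, θ₂=0.059, ω₂=0.423, θ₃=0.073, ω₃=0.059
apply F[4]=-20.000 → step 5: x=-0.084, v=-1.705, θ₁=-0.011, ω₁=1.470, θ₂=0.068, ω₂=0.495, θ₃=0.074, ω₃=0.064
apply F[5]=-20.000 → step 6: x=-0.122, v=-2.066, θ₁=0.022, ω₁=1.835, θ₂=0.079, ω₂=0.543, θ₃=0.075, ω₃=0.064
apply F[6]=-20.000 → step 7: x=-0.167, v=-2.433, θ₁=0.062, ω₁=2.229, θ₂=0.090, ω₂=0.567, θ₃=0.076, ω₃=0.062
apply F[7]=-20.000 → step 8: x=-0.219, v=-2.800, θ₁=0.111, ω₁=2.644, θ₂=0.101, ω₂=0.572, θ₃=0.078, ω₃=0.059
apply F[8]=-20.000 → step 9: x=-0.279, v=-3.158, θ₁=0.168, ω₁=3.057, θ₂=0.113, ω₂=0.574, θ₃=0.079, ω₃=0.060
apply F[9]=+1.200 → step 10: x=-0.342, v=-3.142, θ₁=0.230, ω₁=3.086, θ₂=0.124, ω₂=0.568, θ₃=0.080, ω₃=0.058
apply F[10]=+20.000 → step 11: x=-0.401, v=-2.825, θ₁=0.289, ω₁=2.847, θ₂=0.135, ω₂=0.512, θ₃=0.081, ω₃=0.044
apply F[11]=+20.000 → step 12: x=-0.455, v=-2.530, θ₁=0.344, ω₁=2.672, θ₂=0.144, ω₂=0.416, θ₃=0.082, ω₃=0.022
apply F[12]=+20.000 → step 13: x=-0.503, v=-2.252, θ₁=0.396, ω₁=2.556, θ₂=0.151, ω₂=0.282, θ₃=0.082, ω₃=-0.005
apply F[13]=+20.000 → step 14: x=-0.545, v=-1.988, θ₁=0.446, ω₁=2.489, θ₂=0.155, ω₂=0.115, θ₃=0.082, ω₃=-0.034
apply F[14]=+20.000 → step 15: x=-0.582, v=-1.732, θ₁=0.496, ω₁=2.462, θ₂=0.156, ω₂=-0.083, θ₃=0.081, ω₃=-0.064
Max |angle| over trajectory = 0.496 rad = 28.4°.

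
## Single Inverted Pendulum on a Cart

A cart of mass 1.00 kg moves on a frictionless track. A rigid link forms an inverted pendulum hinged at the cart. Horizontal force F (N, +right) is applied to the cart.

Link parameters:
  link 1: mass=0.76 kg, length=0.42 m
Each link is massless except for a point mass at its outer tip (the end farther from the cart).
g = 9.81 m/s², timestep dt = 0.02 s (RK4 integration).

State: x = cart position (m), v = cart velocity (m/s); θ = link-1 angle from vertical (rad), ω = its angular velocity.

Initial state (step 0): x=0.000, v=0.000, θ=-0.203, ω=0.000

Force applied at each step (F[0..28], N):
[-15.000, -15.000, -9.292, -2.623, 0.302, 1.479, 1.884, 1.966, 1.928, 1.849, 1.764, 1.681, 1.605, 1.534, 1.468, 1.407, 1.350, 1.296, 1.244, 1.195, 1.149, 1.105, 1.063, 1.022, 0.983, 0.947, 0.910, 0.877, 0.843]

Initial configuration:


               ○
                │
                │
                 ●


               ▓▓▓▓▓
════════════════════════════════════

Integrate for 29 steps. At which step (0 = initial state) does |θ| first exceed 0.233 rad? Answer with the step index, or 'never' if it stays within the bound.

Answer: never

Derivation:
apply F[0]=-15.000 → step 1: x=-0.003, v=-0.263, θ=-0.198, ω=0.520
apply F[1]=-15.000 → step 2: x=-0.011, v=-0.529, θ=-0.182, ω=1.053
apply F[2]=-9.292 → step 3: x=-0.023, v=-0.688, θ=-0.158, ω=1.346
apply F[3]=-2.623 → step 4: x=-0.037, v=-0.720, θ=-0.131, ω=1.355
apply F[4]=+0.302 → step 5: x=-0.051, v=-0.698, θ=-0.105, ω=1.248
apply F[5]=+1.479 → step 6: x=-0.064, v=-0.656, θ=-0.082, ω=1.104
apply F[6]=+1.884 → step 7: x=-0.077, v=-0.608, θ=-0.061, ω=0.958
apply F[7]=+1.966 → step 8: x=-0.089, v=-0.561, θ=-0.043, ω=0.823
apply F[8]=+1.928 → step 9: x=-0.100, v=-0.518, θ=-0.028, ω=0.702
apply F[9]=+1.849 → step 10: x=-0.110, v=-0.478, θ=-0.015, ω=0.597
apply F[10]=+1.764 → step 11: x=-0.119, v=-0.441, θ=-0.004, ω=0.505
apply F[11]=+1.681 → step 12: x=-0.127, v=-0.407, θ=0.005, ω=0.426
apply F[12]=+1.605 → step 13: x=-0.135, v=-0.377, θ=0.013, ω=0.357
apply F[13]=+1.534 → step 14: x=-0.142, v=-0.348, θ=0.020, ω=0.297
apply F[14]=+1.468 → step 15: x=-0.149, v=-0.322, θ=0.025, ω=0.246
apply F[15]=+1.407 → step 16: x=-0.155, v=-0.298, θ=0.029, ω=0.201
apply F[16]=+1.350 → step 17: x=-0.161, v=-0.276, θ=0.033, ω=0.163
apply F[17]=+1.296 → step 18: x=-0.166, v=-0.255, θ=0.036, ω=0.130
apply F[18]=+1.244 → step 19: x=-0.171, v=-0.236, θ=0.038, ω=0.101
apply F[19]=+1.195 → step 20: x=-0.176, v=-0.218, θ=0.040, ω=0.076
apply F[20]=+1.149 → step 21: x=-0.180, v=-0.201, θ=0.041, ω=0.055
apply F[21]=+1.105 → step 22: x=-0.184, v=-0.185, θ=0.042, ω=0.037
apply F[22]=+1.063 → step 23: x=-0.187, v=-0.170, θ=0.043, ω=0.022
apply F[23]=+1.022 → step 24: x=-0.191, v=-0.156, θ=0.043, ω=0.008
apply F[24]=+0.983 → step 25: x=-0.194, v=-0.143, θ=0.043, ω=-0.003
apply F[25]=+0.947 → step 26: x=-0.196, v=-0.131, θ=0.043, ω=-0.012
apply F[26]=+0.910 → step 27: x=-0.199, v=-0.119, θ=0.043, ω=-0.020
apply F[27]=+0.877 → step 28: x=-0.201, v=-0.108, θ=0.042, ω=-0.027
apply F[28]=+0.843 → step 29: x=-0.203, v=-0.097, θ=0.042, ω=-0.033
max |θ| = 0.203 ≤ 0.233 over all 30 states.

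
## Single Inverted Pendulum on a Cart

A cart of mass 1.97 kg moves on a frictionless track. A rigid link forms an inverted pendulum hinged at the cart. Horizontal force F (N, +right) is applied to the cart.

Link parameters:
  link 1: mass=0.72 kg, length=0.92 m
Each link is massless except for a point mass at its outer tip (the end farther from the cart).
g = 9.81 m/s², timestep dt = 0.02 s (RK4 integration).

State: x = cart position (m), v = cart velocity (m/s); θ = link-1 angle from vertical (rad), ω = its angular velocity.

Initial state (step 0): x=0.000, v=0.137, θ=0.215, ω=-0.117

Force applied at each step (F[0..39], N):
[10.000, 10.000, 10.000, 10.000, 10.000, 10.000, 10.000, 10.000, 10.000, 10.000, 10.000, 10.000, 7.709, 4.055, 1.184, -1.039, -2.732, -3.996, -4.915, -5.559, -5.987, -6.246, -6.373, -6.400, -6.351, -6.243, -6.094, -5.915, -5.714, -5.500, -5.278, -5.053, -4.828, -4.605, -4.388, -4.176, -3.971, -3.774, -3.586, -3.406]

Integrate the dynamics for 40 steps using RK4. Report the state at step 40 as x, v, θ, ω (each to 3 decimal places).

Answer: x=0.590, v=0.174, θ=-0.091, ω=0.064

Derivation:
apply F[0]=+10.000 → step 1: x=0.004, v=0.222, θ=0.212, ω=-0.162
apply F[1]=+10.000 → step 2: x=0.009, v=0.308, θ=0.208, ω=-0.209
apply F[2]=+10.000 → step 3: x=0.016, v=0.394, θ=0.204, ω=-0.256
apply F[3]=+10.000 → step 4: x=0.025, v=0.480, θ=0.198, ω=-0.306
apply F[4]=+10.000 → step 5: x=0.035, v=0.567, θ=0.192, ω=-0.357
apply F[5]=+10.000 → step 6: x=0.047, v=0.654, θ=0.184, ω=-0.411
apply F[6]=+10.000 → step 7: x=0.061, v=0.742, θ=0.175, ω=-0.467
apply F[7]=+10.000 → step 8: x=0.077, v=0.831, θ=0.165, ω=-0.526
apply F[8]=+10.000 → step 9: x=0.095, v=0.921, θ=0.154, ω=-0.588
apply F[9]=+10.000 → step 10: x=0.114, v=1.012, θ=0.142, ω=-0.654
apply F[10]=+10.000 → step 11: x=0.135, v=1.104, θ=0.128, ω=-0.725
apply F[11]=+10.000 → step 12: x=0.158, v=1.197, θ=0.113, ω=-0.799
apply F[12]=+7.709 → step 13: x=0.183, v=1.268, θ=0.096, ω=-0.854
apply F[13]=+4.055 → step 14: x=0.208, v=1.303, θ=0.079, ω=-0.873
apply F[14]=+1.184 → step 15: x=0.235, v=1.310, θ=0.061, ω=-0.866
apply F[15]=-1.039 → step 16: x=0.261, v=1.296, θ=0.044, ω=-0.840
apply F[16]=-2.732 → step 17: x=0.286, v=1.266, θ=0.028, ω=-0.799
apply F[17]=-3.996 → step 18: x=0.311, v=1.224, θ=0.013, ω=-0.749
apply F[18]=-4.915 → step 19: x=0.335, v=1.174, θ=-0.002, ω=-0.694
apply F[19]=-5.559 → step 20: x=0.358, v=1.118, θ=-0.015, ω=-0.635
apply F[20]=-5.987 → step 21: x=0.380, v=1.059, θ=-0.027, ω=-0.575
apply F[21]=-6.246 → step 22: x=0.400, v=0.998, θ=-0.038, ω=-0.516
apply F[22]=-6.373 → step 23: x=0.420, v=0.936, θ=-0.048, ω=-0.458
apply F[23]=-6.400 → step 24: x=0.438, v=0.875, θ=-0.056, ω=-0.402
apply F[24]=-6.351 → step 25: x=0.455, v=0.815, θ=-0.064, ω=-0.350
apply F[25]=-6.243 → step 26: x=0.470, v=0.756, θ=-0.070, ω=-0.301
apply F[26]=-6.094 → step 27: x=0.485, v=0.699, θ=-0.076, ω=-0.255
apply F[27]=-5.915 → step 28: x=0.498, v=0.645, θ=-0.081, ω=-0.213
apply F[28]=-5.714 → step 29: x=0.511, v=0.593, θ=-0.085, ω=-0.174
apply F[29]=-5.500 → step 30: x=0.522, v=0.544, θ=-0.088, ω=-0.139
apply F[30]=-5.278 → step 31: x=0.533, v=0.496, θ=-0.090, ω=-0.107
apply F[31]=-5.053 → step 32: x=0.542, v=0.452, θ=-0.092, ω=-0.078
apply F[32]=-4.828 → step 33: x=0.551, v=0.410, θ=-0.093, ω=-0.052
apply F[33]=-4.605 → step 34: x=0.558, v=0.370, θ=-0.094, ω=-0.029
apply F[34]=-4.388 → step 35: x=0.565, v=0.332, θ=-0.094, ω=-0.008
apply F[35]=-4.176 → step 36: x=0.572, v=0.296, θ=-0.094, ω=0.010
apply F[36]=-3.971 → step 37: x=0.577, v=0.263, θ=-0.094, ω=0.026
apply F[37]=-3.774 → step 38: x=0.582, v=0.231, θ=-0.093, ω=0.041
apply F[38]=-3.586 → step 39: x=0.587, v=0.202, θ=-0.092, ω=0.053
apply F[39]=-3.406 → step 40: x=0.590, v=0.174, θ=-0.091, ω=0.064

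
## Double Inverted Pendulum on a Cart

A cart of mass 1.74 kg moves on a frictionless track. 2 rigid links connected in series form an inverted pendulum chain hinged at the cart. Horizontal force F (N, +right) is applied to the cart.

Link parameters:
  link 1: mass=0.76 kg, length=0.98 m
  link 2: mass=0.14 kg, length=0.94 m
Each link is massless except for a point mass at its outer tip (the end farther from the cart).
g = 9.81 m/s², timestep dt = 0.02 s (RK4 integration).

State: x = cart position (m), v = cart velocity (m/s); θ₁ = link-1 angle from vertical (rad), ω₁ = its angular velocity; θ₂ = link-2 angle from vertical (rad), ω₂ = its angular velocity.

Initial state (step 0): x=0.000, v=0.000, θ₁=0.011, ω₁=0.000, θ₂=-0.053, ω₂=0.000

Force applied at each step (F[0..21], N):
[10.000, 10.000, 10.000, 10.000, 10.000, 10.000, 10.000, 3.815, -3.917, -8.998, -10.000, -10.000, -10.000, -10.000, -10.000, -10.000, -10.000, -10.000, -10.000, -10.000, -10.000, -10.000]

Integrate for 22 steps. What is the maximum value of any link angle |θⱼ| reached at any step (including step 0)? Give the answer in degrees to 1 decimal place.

Answer: 10.5°

Derivation:
apply F[0]=+10.000 → step 1: x=0.001, v=0.114, θ₁=0.010, ω₁=-0.112, θ₂=-0.053, ω₂=-0.016
apply F[1]=+10.000 → step 2: x=0.005, v=0.228, θ₁=0.007, ω₁=-0.224, θ₂=-0.054, ω₂=-0.031
apply F[2]=+10.000 → step 3: x=0.010, v=0.342, θ₁=0.001, ω₁=-0.338, θ₂=-0.054, ω₂=-0.045
apply F[3]=+10.000 → step 4: x=0.018, v=0.458, θ₁=-0.007, ω₁=-0.454, θ₂=-0.055, ω₂=-0.058
apply F[4]=+10.000 → step 5: x=0.029, v=0.574, θ₁=-0.017, ω₁=-0.574, θ₂=-0.057, ω₂=-0.068
apply F[5]=+10.000 → step 6: x=0.041, v=0.691, θ₁=-0.030, ω₁=-0.697, θ₂=-0.058, ω₂=-0.076
apply F[6]=+10.000 → step 7: x=0.056, v=0.809, θ₁=-0.045, ω₁=-0.824, θ₂=-0.060, ω₂=-0.081
apply F[7]=+3.815 → step 8: x=0.073, v=0.858, θ₁=-0.062, ω₁=-0.884, θ₂=-0.061, ω₂=-0.083
apply F[8]=-3.917 → step 9: x=0.090, v=0.820, θ₁=-0.080, ω₁=-0.860, θ₂=-0.063, ω₂=-0.081
apply F[9]=-8.998 → step 10: x=0.105, v=0.725, θ₁=-0.096, ω₁=-0.782, θ₂=-0.065, ω₂=-0.075
apply F[10]=-10.000 → step 11: x=0.119, v=0.621, θ₁=-0.111, ω₁=-0.698, θ₂=-0.066, ω₂=-0.066
apply F[11]=-10.000 → step 12: x=0.130, v=0.518, θ₁=-0.124, ω₁=-0.619, θ₂=-0.067, ω₂=-0.053
apply F[12]=-10.000 → step 13: x=0.139, v=0.416, θ₁=-0.136, ω₁=-0.545, θ₂=-0.068, ω₂=-0.037
apply F[13]=-10.000 → step 14: x=0.147, v=0.316, θ₁=-0.146, ω₁=-0.475, θ₂=-0.069, ω₂=-0.019
apply F[14]=-10.000 → step 15: x=0.152, v=0.217, θ₁=-0.155, ω₁=-0.408, θ₂=-0.069, ω₂=0.003
apply F[15]=-10.000 → step 16: x=0.155, v=0.119, θ₁=-0.162, ω₁=-0.344, θ₂=-0.069, ω₂=0.026
apply F[16]=-10.000 → step 17: x=0.157, v=0.022, θ₁=-0.169, ω₁=-0.283, θ₂=-0.068, ω₂=0.051
apply F[17]=-10.000 → step 18: x=0.156, v=-0.075, θ₁=-0.174, ω₁=-0.224, θ₂=-0.066, ω₂=0.078
apply F[18]=-10.000 → step 19: x=0.154, v=-0.171, θ₁=-0.177, ω₁=-0.167, θ₂=-0.065, ω₂=0.107
apply F[19]=-10.000 → step 20: x=0.149, v=-0.267, θ₁=-0.180, ω₁=-0.111, θ₂=-0.062, ω₂=0.138
apply F[20]=-10.000 → step 21: x=0.143, v=-0.362, θ₁=-0.182, ω₁=-0.056, θ₂=-0.059, ω₂=0.169
apply F[21]=-10.000 → step 22: x=0.135, v=-0.457, θ₁=-0.182, ω₁=-0.001, θ₂=-0.055, ω₂=0.202
Max |angle| over trajectory = 0.182 rad = 10.5°.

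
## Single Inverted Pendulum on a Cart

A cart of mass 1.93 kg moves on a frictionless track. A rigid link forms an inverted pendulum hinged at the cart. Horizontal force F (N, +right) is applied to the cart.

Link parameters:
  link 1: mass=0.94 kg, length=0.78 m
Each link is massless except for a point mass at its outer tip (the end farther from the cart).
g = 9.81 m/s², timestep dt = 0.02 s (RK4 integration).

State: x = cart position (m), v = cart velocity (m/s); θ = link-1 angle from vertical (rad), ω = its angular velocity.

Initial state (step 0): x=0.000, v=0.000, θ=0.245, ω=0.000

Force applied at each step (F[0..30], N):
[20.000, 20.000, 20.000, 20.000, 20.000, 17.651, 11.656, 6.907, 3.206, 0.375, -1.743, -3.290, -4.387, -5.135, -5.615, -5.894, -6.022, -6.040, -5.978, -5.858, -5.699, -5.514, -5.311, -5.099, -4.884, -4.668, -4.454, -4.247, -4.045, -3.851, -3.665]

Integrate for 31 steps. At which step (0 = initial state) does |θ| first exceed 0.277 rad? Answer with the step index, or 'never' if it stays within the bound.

apply F[0]=+20.000 → step 1: x=0.002, v=0.180, θ=0.243, ω=-0.163
apply F[1]=+20.000 → step 2: x=0.007, v=0.360, θ=0.238, ω=-0.327
apply F[2]=+20.000 → step 3: x=0.016, v=0.541, θ=0.230, ω=-0.494
apply F[3]=+20.000 → step 4: x=0.029, v=0.724, θ=0.219, ω=-0.667
apply F[4]=+20.000 → step 5: x=0.045, v=0.908, θ=0.204, ω=-0.845
apply F[5]=+17.651 → step 6: x=0.065, v=1.071, θ=0.185, ω=-1.002
apply F[6]=+11.656 → step 7: x=0.087, v=1.176, θ=0.164, ω=-1.090
apply F[7]=+6.907 → step 8: x=0.112, v=1.234, θ=0.142, ω=-1.125
apply F[8]=+3.206 → step 9: x=0.136, v=1.256, θ=0.120, ω=-1.120
apply F[9]=+0.375 → step 10: x=0.161, v=1.250, θ=0.098, ω=-1.085
apply F[10]=-1.743 → step 11: x=0.186, v=1.225, θ=0.076, ω=-1.031
apply F[11]=-3.290 → step 12: x=0.210, v=1.185, θ=0.057, ω=-0.963
apply F[12]=-4.387 → step 13: x=0.233, v=1.135, θ=0.038, ω=-0.888
apply F[13]=-5.135 → step 14: x=0.256, v=1.079, θ=0.021, ω=-0.809
apply F[14]=-5.615 → step 15: x=0.277, v=1.020, θ=0.006, ω=-0.730
apply F[15]=-5.894 → step 16: x=0.296, v=0.959, θ=-0.008, ω=-0.652
apply F[16]=-6.022 → step 17: x=0.315, v=0.898, θ=-0.020, ω=-0.577
apply F[17]=-6.040 → step 18: x=0.332, v=0.838, θ=-0.031, ω=-0.507
apply F[18]=-5.978 → step 19: x=0.349, v=0.779, θ=-0.041, ω=-0.441
apply F[19]=-5.858 → step 20: x=0.364, v=0.723, θ=-0.049, ω=-0.380
apply F[20]=-5.699 → step 21: x=0.377, v=0.669, θ=-0.056, ω=-0.324
apply F[21]=-5.514 → step 22: x=0.390, v=0.617, θ=-0.062, ω=-0.273
apply F[22]=-5.311 → step 23: x=0.402, v=0.569, θ=-0.067, ω=-0.226
apply F[23]=-5.099 → step 24: x=0.413, v=0.522, θ=-0.071, ω=-0.185
apply F[24]=-4.884 → step 25: x=0.423, v=0.479, θ=-0.074, ω=-0.147
apply F[25]=-4.668 → step 26: x=0.432, v=0.438, θ=-0.077, ω=-0.114
apply F[26]=-4.454 → step 27: x=0.441, v=0.399, θ=-0.079, ω=-0.084
apply F[27]=-4.247 → step 28: x=0.448, v=0.363, θ=-0.080, ω=-0.058
apply F[28]=-4.045 → step 29: x=0.455, v=0.329, θ=-0.081, ω=-0.034
apply F[29]=-3.851 → step 30: x=0.461, v=0.297, θ=-0.082, ω=-0.014
apply F[30]=-3.665 → step 31: x=0.467, v=0.267, θ=-0.082, ω=0.004
max |θ| = 0.245 ≤ 0.277 over all 32 states.

Answer: never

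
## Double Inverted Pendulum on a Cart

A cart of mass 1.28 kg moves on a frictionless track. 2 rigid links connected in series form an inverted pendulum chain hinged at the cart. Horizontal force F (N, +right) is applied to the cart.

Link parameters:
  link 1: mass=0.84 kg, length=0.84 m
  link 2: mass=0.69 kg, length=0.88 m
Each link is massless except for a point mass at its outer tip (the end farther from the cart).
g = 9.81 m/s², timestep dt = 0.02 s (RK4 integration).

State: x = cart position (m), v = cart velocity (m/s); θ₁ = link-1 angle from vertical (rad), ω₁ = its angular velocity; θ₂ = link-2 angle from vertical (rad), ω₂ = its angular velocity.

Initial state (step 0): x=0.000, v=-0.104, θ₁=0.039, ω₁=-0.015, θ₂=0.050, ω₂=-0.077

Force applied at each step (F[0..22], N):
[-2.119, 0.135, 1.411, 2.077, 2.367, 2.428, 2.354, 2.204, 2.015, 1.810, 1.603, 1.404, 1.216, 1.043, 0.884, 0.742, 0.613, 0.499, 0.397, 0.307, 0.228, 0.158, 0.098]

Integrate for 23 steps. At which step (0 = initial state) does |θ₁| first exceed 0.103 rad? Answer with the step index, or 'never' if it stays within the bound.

apply F[0]=-2.119 → step 1: x=-0.003, v=-0.146, θ₁=0.039, ω₁=0.042, θ₂=0.049, ω₂=-0.073
apply F[1]=+0.135 → step 2: x=-0.005, v=-0.153, θ₁=0.040, ω₁=0.059, θ₂=0.047, ω₂=-0.070
apply F[2]=+1.411 → step 3: x=-0.008, v=-0.141, θ₁=0.041, ω₁=0.052, θ₂=0.046, ω₂=-0.067
apply F[3]=+2.077 → step 4: x=-0.011, v=-0.118, θ₁=0.042, ω₁=0.035, θ₂=0.044, ω₂=-0.066
apply F[4]=+2.367 → step 5: x=-0.013, v=-0.091, θ₁=0.043, ω₁=0.012, θ₂=0.043, ω₂=-0.066
apply F[5]=+2.428 → step 6: x=-0.015, v=-0.063, θ₁=0.043, ω₁=-0.011, θ₂=0.042, ω₂=-0.066
apply F[6]=+2.354 → step 7: x=-0.016, v=-0.037, θ₁=0.042, ω₁=-0.032, θ₂=0.040, ω₂=-0.066
apply F[7]=+2.204 → step 8: x=-0.016, v=-0.012, θ₁=0.041, ω₁=-0.052, θ₂=0.039, ω₂=-0.067
apply F[8]=+2.015 → step 9: x=-0.016, v=0.010, θ₁=0.040, ω₁=-0.068, θ₂=0.038, ω₂=-0.068
apply F[9]=+1.810 → step 10: x=-0.016, v=0.029, θ₁=0.039, ω₁=-0.080, θ₂=0.036, ω₂=-0.069
apply F[10]=+1.603 → step 11: x=-0.015, v=0.045, θ₁=0.037, ω₁=-0.090, θ₂=0.035, ω₂=-0.070
apply F[11]=+1.404 → step 12: x=-0.014, v=0.058, θ₁=0.035, ω₁=-0.097, θ₂=0.034, ω₂=-0.071
apply F[12]=+1.216 → step 13: x=-0.013, v=0.069, θ₁=0.033, ω₁=-0.102, θ₂=0.032, ω₂=-0.072
apply F[13]=+1.043 → step 14: x=-0.011, v=0.078, θ₁=0.031, ω₁=-0.105, θ₂=0.031, ω₂=-0.072
apply F[14]=+0.884 → step 15: x=-0.010, v=0.085, θ₁=0.029, ω₁=-0.106, θ₂=0.029, ω₂=-0.072
apply F[15]=+0.742 → step 16: x=-0.008, v=0.090, θ₁=0.027, ω₁=-0.106, θ₂=0.028, ω₂=-0.072
apply F[16]=+0.613 → step 17: x=-0.006, v=0.093, θ₁=0.025, ω₁=-0.104, θ₂=0.026, ω₂=-0.071
apply F[17]=+0.499 → step 18: x=-0.004, v=0.096, θ₁=0.023, ω₁=-0.101, θ₂=0.025, ω₂=-0.070
apply F[18]=+0.397 → step 19: x=-0.002, v=0.097, θ₁=0.021, ω₁=-0.098, θ₂=0.024, ω₂=-0.069
apply F[19]=+0.307 → step 20: x=-0.000, v=0.097, θ₁=0.019, ω₁=-0.094, θ₂=0.022, ω₂=-0.068
apply F[20]=+0.228 → step 21: x=0.002, v=0.096, θ₁=0.017, ω₁=-0.090, θ₂=0.021, ω₂=-0.067
apply F[21]=+0.158 → step 22: x=0.003, v=0.095, θ₁=0.015, ω₁=-0.085, θ₂=0.020, ω₂=-0.065
apply F[22]=+0.098 → step 23: x=0.005, v=0.093, θ₁=0.014, ω₁=-0.081, θ₂=0.018, ω₂=-0.063
max |θ₁| = 0.043 ≤ 0.103 over all 24 states.

Answer: never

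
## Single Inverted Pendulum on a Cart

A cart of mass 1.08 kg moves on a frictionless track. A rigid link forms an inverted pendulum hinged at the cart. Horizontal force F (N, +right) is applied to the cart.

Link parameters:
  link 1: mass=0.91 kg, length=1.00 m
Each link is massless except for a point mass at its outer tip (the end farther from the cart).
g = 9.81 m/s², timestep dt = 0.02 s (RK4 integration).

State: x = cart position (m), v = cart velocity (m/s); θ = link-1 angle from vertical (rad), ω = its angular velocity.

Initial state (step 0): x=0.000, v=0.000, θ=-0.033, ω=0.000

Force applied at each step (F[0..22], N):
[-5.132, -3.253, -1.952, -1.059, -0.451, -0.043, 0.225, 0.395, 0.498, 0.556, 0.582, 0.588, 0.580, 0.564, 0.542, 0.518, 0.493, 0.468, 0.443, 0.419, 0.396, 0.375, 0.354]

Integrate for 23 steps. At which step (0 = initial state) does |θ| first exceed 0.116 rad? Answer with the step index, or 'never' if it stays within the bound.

Answer: never

Derivation:
apply F[0]=-5.132 → step 1: x=-0.001, v=-0.090, θ=-0.032, ω=0.083
apply F[1]=-3.253 → step 2: x=-0.003, v=-0.145, θ=-0.030, ω=0.132
apply F[2]=-1.952 → step 3: x=-0.006, v=-0.176, θ=-0.027, ω=0.158
apply F[3]=-1.059 → step 4: x=-0.010, v=-0.191, θ=-0.024, ω=0.168
apply F[4]=-0.451 → step 5: x=-0.014, v=-0.196, θ=-0.021, ω=0.169
apply F[5]=-0.043 → step 6: x=-0.018, v=-0.194, θ=-0.017, ω=0.163
apply F[6]=+0.225 → step 7: x=-0.022, v=-0.187, θ=-0.014, ω=0.153
apply F[7]=+0.395 → step 8: x=-0.025, v=-0.178, θ=-0.011, ω=0.141
apply F[8]=+0.498 → step 9: x=-0.029, v=-0.167, θ=-0.008, ω=0.128
apply F[9]=+0.556 → step 10: x=-0.032, v=-0.155, θ=-0.006, ω=0.115
apply F[10]=+0.582 → step 11: x=-0.035, v=-0.144, θ=-0.004, ω=0.103
apply F[11]=+0.588 → step 12: x=-0.038, v=-0.132, θ=-0.002, ω=0.091
apply F[12]=+0.580 → step 13: x=-0.040, v=-0.122, θ=-0.000, ω=0.080
apply F[13]=+0.564 → step 14: x=-0.043, v=-0.111, θ=0.001, ω=0.069
apply F[14]=+0.542 → step 15: x=-0.045, v=-0.101, θ=0.003, ω=0.060
apply F[15]=+0.518 → step 16: x=-0.047, v=-0.092, θ=0.004, ω=0.052
apply F[16]=+0.493 → step 17: x=-0.048, v=-0.084, θ=0.005, ω=0.044
apply F[17]=+0.468 → step 18: x=-0.050, v=-0.076, θ=0.005, ω=0.037
apply F[18]=+0.443 → step 19: x=-0.052, v=-0.069, θ=0.006, ω=0.031
apply F[19]=+0.419 → step 20: x=-0.053, v=-0.062, θ=0.007, ω=0.026
apply F[20]=+0.396 → step 21: x=-0.054, v=-0.056, θ=0.007, ω=0.021
apply F[21]=+0.375 → step 22: x=-0.055, v=-0.050, θ=0.008, ω=0.017
apply F[22]=+0.354 → step 23: x=-0.056, v=-0.045, θ=0.008, ω=0.013
max |θ| = 0.033 ≤ 0.116 over all 24 states.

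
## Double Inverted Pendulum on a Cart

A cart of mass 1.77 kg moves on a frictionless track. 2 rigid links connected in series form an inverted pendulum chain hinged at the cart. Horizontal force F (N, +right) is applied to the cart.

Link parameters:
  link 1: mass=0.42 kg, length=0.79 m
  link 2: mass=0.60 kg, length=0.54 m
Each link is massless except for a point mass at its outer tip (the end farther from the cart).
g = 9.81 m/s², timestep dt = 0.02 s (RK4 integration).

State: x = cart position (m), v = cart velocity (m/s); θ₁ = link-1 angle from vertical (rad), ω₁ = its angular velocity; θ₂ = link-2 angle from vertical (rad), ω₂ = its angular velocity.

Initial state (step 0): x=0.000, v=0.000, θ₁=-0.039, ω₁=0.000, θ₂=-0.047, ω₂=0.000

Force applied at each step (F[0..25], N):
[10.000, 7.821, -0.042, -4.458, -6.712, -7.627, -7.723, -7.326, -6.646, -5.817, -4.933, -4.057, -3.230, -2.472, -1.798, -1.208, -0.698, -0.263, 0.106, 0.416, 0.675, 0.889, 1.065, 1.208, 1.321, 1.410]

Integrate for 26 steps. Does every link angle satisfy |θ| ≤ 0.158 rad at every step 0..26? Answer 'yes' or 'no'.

Answer: yes

Derivation:
apply F[0]=+10.000 → step 1: x=0.001, v=0.117, θ₁=-0.041, ω₁=-0.156, θ₂=-0.047, ω₂=-0.006
apply F[1]=+7.821 → step 2: x=0.004, v=0.210, θ₁=-0.045, ω₁=-0.282, θ₂=-0.047, ω₂=-0.010
apply F[2]=-0.042 → step 3: x=0.009, v=0.215, θ₁=-0.051, ω₁=-0.300, θ₂=-0.047, ω₂=-0.010
apply F[3]=-4.458 → step 4: x=0.013, v=0.171, θ₁=-0.056, ω₁=-0.260, θ₂=-0.048, ω₂=-0.005
apply F[4]=-6.712 → step 5: x=0.015, v=0.102, θ₁=-0.061, ω₁=-0.191, θ₂=-0.048, ω₂=0.005
apply F[5]=-7.627 → step 6: x=0.017, v=0.023, θ₁=-0.064, ω₁=-0.112, θ₂=-0.047, ω₂=0.019
apply F[6]=-7.723 → step 7: x=0.016, v=-0.057, θ₁=-0.065, ω₁=-0.034, θ₂=-0.047, ω₂=0.035
apply F[7]=-7.326 → step 8: x=0.014, v=-0.132, θ₁=-0.065, ω₁=0.038, θ₂=-0.046, ω₂=0.052
apply F[8]=-6.646 → step 9: x=0.011, v=-0.200, θ₁=-0.064, ω₁=0.100, θ₂=-0.045, ω₂=0.069
apply F[9]=-5.817 → step 10: x=0.006, v=-0.258, θ₁=-0.061, ω₁=0.152, θ₂=-0.043, ω₂=0.086
apply F[10]=-4.933 → step 11: x=0.001, v=-0.307, θ₁=-0.058, ω₁=0.193, θ₂=-0.041, ω₂=0.102
apply F[11]=-4.057 → step 12: x=-0.006, v=-0.347, θ₁=-0.054, ω₁=0.223, θ₂=-0.039, ω₂=0.115
apply F[12]=-3.230 → step 13: x=-0.013, v=-0.377, θ₁=-0.049, ω₁=0.244, θ₂=-0.037, ω₂=0.127
apply F[13]=-2.472 → step 14: x=-0.021, v=-0.400, θ₁=-0.044, ω₁=0.257, θ₂=-0.034, ω₂=0.137
apply F[14]=-1.798 → step 15: x=-0.029, v=-0.416, θ₁=-0.039, ω₁=0.264, θ₂=-0.031, ω₂=0.145
apply F[15]=-1.208 → step 16: x=-0.037, v=-0.425, θ₁=-0.034, ω₁=0.264, θ₂=-0.028, ω₂=0.151
apply F[16]=-0.698 → step 17: x=-0.046, v=-0.430, θ₁=-0.028, ω₁=0.261, θ₂=-0.025, ω₂=0.155
apply F[17]=-0.263 → step 18: x=-0.054, v=-0.430, θ₁=-0.023, ω₁=0.254, θ₂=-0.022, ω₂=0.157
apply F[18]=+0.106 → step 19: x=-0.063, v=-0.426, θ₁=-0.018, ω₁=0.244, θ₂=-0.019, ω₂=0.157
apply F[19]=+0.416 → step 20: x=-0.071, v=-0.420, θ₁=-0.014, ω₁=0.232, θ₂=-0.016, ω₂=0.155
apply F[20]=+0.675 → step 21: x=-0.080, v=-0.411, θ₁=-0.009, ω₁=0.219, θ₂=-0.013, ω₂=0.153
apply F[21]=+0.889 → step 22: x=-0.088, v=-0.400, θ₁=-0.005, ω₁=0.205, θ₂=-0.010, ω₂=0.149
apply F[22]=+1.065 → step 23: x=-0.096, v=-0.388, θ₁=-0.001, ω₁=0.191, θ₂=-0.007, ω₂=0.144
apply F[23]=+1.208 → step 24: x=-0.103, v=-0.374, θ₁=0.003, ω₁=0.176, θ₂=-0.004, ω₂=0.139
apply F[24]=+1.321 → step 25: x=-0.111, v=-0.360, θ₁=0.006, ω₁=0.162, θ₂=-0.001, ω₂=0.132
apply F[25]=+1.410 → step 26: x=-0.118, v=-0.345, θ₁=0.009, ω₁=0.147, θ₂=0.001, ω₂=0.125
Max |angle| over trajectory = 0.065 rad; bound = 0.158 → within bound.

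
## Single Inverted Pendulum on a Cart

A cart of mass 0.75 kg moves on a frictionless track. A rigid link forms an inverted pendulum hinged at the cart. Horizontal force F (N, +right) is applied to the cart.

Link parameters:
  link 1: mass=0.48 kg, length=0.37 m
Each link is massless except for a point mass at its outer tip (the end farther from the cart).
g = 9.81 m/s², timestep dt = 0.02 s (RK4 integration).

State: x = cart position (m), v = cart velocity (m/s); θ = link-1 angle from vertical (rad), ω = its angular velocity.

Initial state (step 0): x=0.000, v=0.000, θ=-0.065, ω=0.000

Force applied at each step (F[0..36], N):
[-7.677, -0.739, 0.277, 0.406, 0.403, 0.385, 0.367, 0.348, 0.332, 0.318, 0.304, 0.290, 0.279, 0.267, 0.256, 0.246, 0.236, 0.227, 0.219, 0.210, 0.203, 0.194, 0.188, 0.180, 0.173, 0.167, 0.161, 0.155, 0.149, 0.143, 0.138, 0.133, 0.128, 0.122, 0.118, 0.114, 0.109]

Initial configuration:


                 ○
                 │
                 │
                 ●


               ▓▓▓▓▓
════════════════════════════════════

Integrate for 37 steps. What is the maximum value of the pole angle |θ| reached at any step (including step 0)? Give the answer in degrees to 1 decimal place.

apply F[0]=-7.677 → step 1: x=-0.002, v=-0.196, θ=-0.060, ω=0.496
apply F[1]=-0.739 → step 2: x=-0.006, v=-0.209, θ=-0.050, ω=0.501
apply F[2]=+0.277 → step 3: x=-0.010, v=-0.196, θ=-0.041, ω=0.442
apply F[3]=+0.406 → step 4: x=-0.014, v=-0.181, θ=-0.032, ω=0.381
apply F[4]=+0.403 → step 5: x=-0.017, v=-0.166, θ=-0.025, ω=0.327
apply F[5]=+0.385 → step 6: x=-0.021, v=-0.153, θ=-0.019, ω=0.280
apply F[6]=+0.367 → step 7: x=-0.023, v=-0.142, θ=-0.014, ω=0.240
apply F[7]=+0.348 → step 8: x=-0.026, v=-0.131, θ=-0.010, ω=0.204
apply F[8]=+0.332 → step 9: x=-0.029, v=-0.121, θ=-0.006, ω=0.174
apply F[9]=+0.318 → step 10: x=-0.031, v=-0.112, θ=-0.003, ω=0.147
apply F[10]=+0.304 → step 11: x=-0.033, v=-0.104, θ=0.000, ω=0.124
apply F[11]=+0.290 → step 12: x=-0.035, v=-0.096, θ=0.002, ω=0.104
apply F[12]=+0.279 → step 13: x=-0.037, v=-0.089, θ=0.004, ω=0.087
apply F[13]=+0.267 → step 14: x=-0.039, v=-0.083, θ=0.006, ω=0.072
apply F[14]=+0.256 → step 15: x=-0.040, v=-0.077, θ=0.007, ω=0.059
apply F[15]=+0.246 → step 16: x=-0.042, v=-0.071, θ=0.008, ω=0.048
apply F[16]=+0.236 → step 17: x=-0.043, v=-0.066, θ=0.009, ω=0.038
apply F[17]=+0.227 → step 18: x=-0.044, v=-0.061, θ=0.010, ω=0.030
apply F[18]=+0.219 → step 19: x=-0.046, v=-0.056, θ=0.010, ω=0.023
apply F[19]=+0.210 → step 20: x=-0.047, v=-0.052, θ=0.011, ω=0.017
apply F[20]=+0.203 → step 21: x=-0.048, v=-0.048, θ=0.011, ω=0.012
apply F[21]=+0.194 → step 22: x=-0.049, v=-0.044, θ=0.011, ω=0.007
apply F[22]=+0.188 → step 23: x=-0.049, v=-0.041, θ=0.011, ω=0.004
apply F[23]=+0.180 → step 24: x=-0.050, v=-0.037, θ=0.011, ω=0.000
apply F[24]=+0.173 → step 25: x=-0.051, v=-0.034, θ=0.011, ω=-0.002
apply F[25]=+0.167 → step 26: x=-0.052, v=-0.031, θ=0.011, ω=-0.005
apply F[26]=+0.161 → step 27: x=-0.052, v=-0.028, θ=0.011, ω=-0.007
apply F[27]=+0.155 → step 28: x=-0.053, v=-0.025, θ=0.011, ω=-0.008
apply F[28]=+0.149 → step 29: x=-0.053, v=-0.023, θ=0.011, ω=-0.010
apply F[29]=+0.143 → step 30: x=-0.054, v=-0.020, θ=0.011, ω=-0.011
apply F[30]=+0.138 → step 31: x=-0.054, v=-0.018, θ=0.010, ω=-0.011
apply F[31]=+0.133 → step 32: x=-0.054, v=-0.016, θ=0.010, ω=-0.012
apply F[32]=+0.128 → step 33: x=-0.055, v=-0.013, θ=0.010, ω=-0.013
apply F[33]=+0.122 → step 34: x=-0.055, v=-0.011, θ=0.010, ω=-0.013
apply F[34]=+0.118 → step 35: x=-0.055, v=-0.009, θ=0.009, ω=-0.013
apply F[35]=+0.114 → step 36: x=-0.055, v=-0.007, θ=0.009, ω=-0.014
apply F[36]=+0.109 → step 37: x=-0.055, v=-0.006, θ=0.009, ω=-0.014
Max |angle| over trajectory = 0.065 rad = 3.7°.

Answer: 3.7°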